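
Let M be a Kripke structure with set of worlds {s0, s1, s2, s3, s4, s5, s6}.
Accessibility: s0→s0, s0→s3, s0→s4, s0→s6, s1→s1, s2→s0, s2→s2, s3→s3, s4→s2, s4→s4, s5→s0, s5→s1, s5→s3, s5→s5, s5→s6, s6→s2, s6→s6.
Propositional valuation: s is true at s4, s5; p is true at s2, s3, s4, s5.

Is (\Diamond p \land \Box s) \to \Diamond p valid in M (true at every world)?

Recall that \Box ψ holds at a world iff ψ holds at every accessible world, and \Diamond ψ holds iff ψ holds at some accessible world.
Let φ = (\Diamond p \land \Box s) \to \Diamond p. Evaluate φ at each world:
  s0 (successors {s0, s3, s4, s6}): φ is true.
  s1 (successors {s1}): φ is true.
  s2 (successors {s0, s2}): φ is true.
  s3 (successors {s3}): φ is true.
  s4 (successors {s2, s4}): φ is true.
  s5 (successors {s0, s1, s3, s5, s6}): φ is true.
  s6 (successors {s2, s6}): φ is true.
For instance, at s3:
  At s3: \Diamond p \land \Box s is false, \Diamond p is true, so (\Diamond p \land \Box s) \to \Diamond p is true.
    At s3: \Diamond p is true, \Box s is false, so \Diamond p \land \Box s is false.
      At s3: \Diamond p requires p at some successor in {s3}.
        p holds at s3, so \Diamond p is true at s3.
      At s3: \Box s requires s at every successor {s3}.
        s fails at s3, so \Box s is false at s3.
    At s3: \Diamond p requires p at some successor in {s3}.
      p holds at s3, so \Diamond p is true at s3.

Yes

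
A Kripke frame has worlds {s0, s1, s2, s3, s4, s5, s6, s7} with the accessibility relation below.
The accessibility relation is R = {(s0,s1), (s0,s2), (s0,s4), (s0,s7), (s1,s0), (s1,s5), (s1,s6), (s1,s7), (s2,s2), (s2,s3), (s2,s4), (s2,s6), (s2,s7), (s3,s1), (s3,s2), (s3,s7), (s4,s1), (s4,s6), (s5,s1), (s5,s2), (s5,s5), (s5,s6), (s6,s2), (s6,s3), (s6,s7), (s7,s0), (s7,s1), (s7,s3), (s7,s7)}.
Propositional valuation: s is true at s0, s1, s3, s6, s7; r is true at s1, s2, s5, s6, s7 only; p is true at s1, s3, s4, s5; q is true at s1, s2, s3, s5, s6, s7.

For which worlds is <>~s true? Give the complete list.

Let φ = <>~s. Evaluate φ at each world:
  s0 (successors {s1, s2, s4, s7}): φ is true.
  s1 (successors {s0, s5, s6, s7}): φ is true.
  s2 (successors {s2, s3, s4, s6, s7}): φ is true.
  s3 (successors {s1, s2, s7}): φ is true.
  s4 (successors {s1, s6}): φ is false.
  s5 (successors {s1, s2, s5, s6}): φ is true.
  s6 (successors {s2, s3, s7}): φ is true.
  s7 (successors {s0, s1, s3, s7}): φ is false.
For instance, at s5:
  At s5: <>~s requires ~s at some successor in {s1, s2, s5, s6}.
    ~s holds at s2, so <>~s is true at s5.
Satisfying worlds: {s0, s1, s2, s3, s5, s6}

s0, s1, s2, s3, s5, s6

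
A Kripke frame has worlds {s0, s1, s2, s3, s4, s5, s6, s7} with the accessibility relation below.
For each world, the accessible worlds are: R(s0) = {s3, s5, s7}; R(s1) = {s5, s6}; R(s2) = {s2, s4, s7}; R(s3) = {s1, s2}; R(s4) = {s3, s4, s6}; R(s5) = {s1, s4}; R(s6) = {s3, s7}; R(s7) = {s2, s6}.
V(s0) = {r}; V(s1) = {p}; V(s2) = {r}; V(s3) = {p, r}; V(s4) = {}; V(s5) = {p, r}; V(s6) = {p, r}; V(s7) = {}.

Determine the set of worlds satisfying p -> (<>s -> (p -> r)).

s0, s1, s2, s3, s4, s5, s6, s7

Let φ = p -> (<>s -> (p -> r)). Evaluate φ at each world:
  s0 (successors {s3, s5, s7}): φ is true.
  s1 (successors {s5, s6}): φ is true.
  s2 (successors {s2, s4, s7}): φ is true.
  s3 (successors {s1, s2}): φ is true.
  s4 (successors {s3, s4, s6}): φ is true.
  s5 (successors {s1, s4}): φ is true.
  s6 (successors {s3, s7}): φ is true.
  s7 (successors {s2, s6}): φ is true.
For instance, at s7:
  At s7: p is false, <>s -> (p -> r) is true, so p -> (<>s -> (p -> r)) is true.
    At s7: <>s is false, p -> r is true, so <>s -> (p -> r) is true.
      At s7: <>s requires s at some successor in {s2, s6}.
        At s2: s is false.
        At s6: s is false.
      So <>s is false at s7.
Satisfying worlds: {s0, s1, s2, s3, s4, s5, s6, s7}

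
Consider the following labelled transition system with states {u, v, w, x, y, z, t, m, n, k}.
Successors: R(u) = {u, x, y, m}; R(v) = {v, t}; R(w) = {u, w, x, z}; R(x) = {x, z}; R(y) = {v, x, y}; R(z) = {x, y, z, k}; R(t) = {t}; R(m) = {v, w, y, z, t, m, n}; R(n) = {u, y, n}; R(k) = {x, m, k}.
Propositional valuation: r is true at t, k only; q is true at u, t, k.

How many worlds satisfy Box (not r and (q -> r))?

2

Let φ = Box (not r and (q -> r)). Evaluate φ at each world:
  u (successors {u, x, y, m}): φ is false.
  v (successors {v, t}): φ is false.
  w (successors {u, w, x, z}): φ is false.
  x (successors {x, z}): φ is true.
  y (successors {v, x, y}): φ is true.
  z (successors {x, y, z, k}): φ is false.
  t (successors {t}): φ is false.
  m (successors {v, w, y, z, t, m, n}): φ is false.
  n (successors {u, y, n}): φ is false.
  k (successors {x, m, k}): φ is false.
For instance, at x:
  At x: Box (not r and (q -> r)) requires not r and (q -> r) at every successor {x, z}.
    At x: not r and (q -> r) is true.
    At z: not r and (q -> r) is true.
  So Box (not r and (q -> r)) is true at x.
Satisfying worlds: {x, y}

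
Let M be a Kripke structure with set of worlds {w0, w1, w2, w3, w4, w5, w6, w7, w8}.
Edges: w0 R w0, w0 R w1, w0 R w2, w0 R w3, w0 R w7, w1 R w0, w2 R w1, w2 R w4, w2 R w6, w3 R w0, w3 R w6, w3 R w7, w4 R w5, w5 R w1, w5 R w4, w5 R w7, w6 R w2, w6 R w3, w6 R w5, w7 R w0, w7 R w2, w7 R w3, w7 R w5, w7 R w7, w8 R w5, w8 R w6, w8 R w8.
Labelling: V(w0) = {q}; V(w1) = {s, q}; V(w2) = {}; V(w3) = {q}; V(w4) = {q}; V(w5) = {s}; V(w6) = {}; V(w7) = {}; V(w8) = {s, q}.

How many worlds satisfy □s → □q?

8

Recall that □ψ holds at a world iff ψ holds at every accessible world, and ◇ψ holds iff ψ holds at some accessible world.
Let φ = □s → □q. Evaluate φ at each world:
  w0 (successors {w0, w1, w2, w3, w7}): φ is true.
  w1 (successors {w0}): φ is true.
  w2 (successors {w1, w4, w6}): φ is true.
  w3 (successors {w0, w6, w7}): φ is true.
  w4 (successors {w5}): φ is false.
  w5 (successors {w1, w4, w7}): φ is true.
  w6 (successors {w2, w3, w5}): φ is true.
  w7 (successors {w0, w2, w3, w5, w7}): φ is true.
  w8 (successors {w5, w6, w8}): φ is true.
For instance, at w6:
  At w6: □s is false, □q is false, so □s → □q is true.
    At w6: □s requires s at every successor {w2, w3, w5}.
      s fails at w2, so □s is false at w6.
    At w6: □q requires q at every successor {w2, w3, w5}.
      q fails at w2, so □q is false at w6.
Satisfying worlds: {w0, w1, w2, w3, w5, w6, w7, w8}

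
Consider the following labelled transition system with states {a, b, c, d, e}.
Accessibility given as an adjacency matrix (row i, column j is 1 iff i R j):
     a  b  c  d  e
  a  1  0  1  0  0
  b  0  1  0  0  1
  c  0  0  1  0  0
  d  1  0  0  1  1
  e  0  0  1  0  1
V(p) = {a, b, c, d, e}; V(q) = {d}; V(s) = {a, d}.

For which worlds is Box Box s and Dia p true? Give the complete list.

Recall that Box ψ holds at a world iff ψ holds at every accessible world, and Dia ψ holds iff ψ holds at some accessible world.
Let φ = Box Box s and Dia p. Evaluate φ at each world:
  a (successors {a, c}): φ is false.
  b (successors {b, e}): φ is false.
  c (successors {c}): φ is false.
  d (successors {a, d, e}): φ is false.
  e (successors {c, e}): φ is false.
For instance, at e:
  At e: Box Box s is false, Dia p is true, so Box Box s and Dia p is false.
    At e: Box Box s requires Box s at every successor {c, e}.
      Box s fails at c, so Box Box s is false at e.
    At e: Dia p requires p at some successor in {c, e}.
      p holds at c, so Dia p is true at e.
Satisfying worlds: none.

none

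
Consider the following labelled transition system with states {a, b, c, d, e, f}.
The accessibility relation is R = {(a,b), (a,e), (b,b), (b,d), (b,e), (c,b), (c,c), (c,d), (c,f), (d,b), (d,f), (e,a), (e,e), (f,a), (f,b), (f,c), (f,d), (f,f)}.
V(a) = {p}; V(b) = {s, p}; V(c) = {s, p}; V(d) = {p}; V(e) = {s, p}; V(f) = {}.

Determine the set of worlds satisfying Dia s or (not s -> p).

a, b, c, d, e, f

Let φ = Dia s or (not s -> p). Evaluate φ at each world:
  a (successors {b, e}): φ is true.
  b (successors {b, d, e}): φ is true.
  c (successors {b, c, d, f}): φ is true.
  d (successors {b, f}): φ is true.
  e (successors {a, e}): φ is true.
  f (successors {a, b, c, d, f}): φ is true.
For instance, at a:
  At a: Dia s is true, not s -> p is true, so Dia s or (not s -> p) is true.
    At a: Dia s requires s at some successor in {b, e}.
      s holds at b, so Dia s is true at a.
Satisfying worlds: {a, b, c, d, e, f}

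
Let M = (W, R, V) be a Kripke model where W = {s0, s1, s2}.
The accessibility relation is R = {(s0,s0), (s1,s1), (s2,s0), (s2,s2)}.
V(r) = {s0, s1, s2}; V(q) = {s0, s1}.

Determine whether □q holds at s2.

Recall that □ψ holds at a world iff ψ holds at every accessible world, and ◇ψ holds iff ψ holds at some accessible world.
At s2: □q requires q at every successor {s0, s2}.
  q fails at s2, so □q is false at s2.

No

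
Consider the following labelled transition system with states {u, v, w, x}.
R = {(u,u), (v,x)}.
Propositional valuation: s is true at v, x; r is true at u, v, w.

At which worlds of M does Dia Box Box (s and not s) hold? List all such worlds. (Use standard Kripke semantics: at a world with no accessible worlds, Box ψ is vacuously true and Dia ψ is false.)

Let φ = Dia Box Box (s and not s). Evaluate φ at each world:
  u (successors {u}): φ is false.
  v (successors {x}): φ is true.
  w (successors ∅): φ is false.
  x (successors ∅): φ is false.
For instance, at u:
  At u: Dia Box Box (s and not s) requires Box Box (s and not s) at some successor in {u}.
    At u: Box Box (s and not s) is false.
  So Dia Box Box (s and not s) is false at u.
Satisfying worlds: {v}

v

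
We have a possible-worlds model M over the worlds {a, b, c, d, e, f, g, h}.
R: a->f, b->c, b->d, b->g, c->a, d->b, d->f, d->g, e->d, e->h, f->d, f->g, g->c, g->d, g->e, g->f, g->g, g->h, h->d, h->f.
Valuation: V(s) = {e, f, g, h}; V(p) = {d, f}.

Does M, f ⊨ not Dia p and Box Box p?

Recall that Box ψ holds at a world iff ψ holds at every accessible world, and Dia ψ holds iff ψ holds at some accessible world.
At f: not Dia p is false, Box Box p is false, so not Dia p and Box Box p is false.
  At f: Dia p is true, so not Dia p is false.
    At f: Dia p requires p at some successor in {d, g}.
      p holds at d, so Dia p is true at f.
  At f: Box Box p requires Box p at every successor {d, g}.
    Box p fails at d, so Box Box p is false at f.
      At d: Box p requires p at every successor {b, f, g}.
        p fails at b, so Box p is false at d.

No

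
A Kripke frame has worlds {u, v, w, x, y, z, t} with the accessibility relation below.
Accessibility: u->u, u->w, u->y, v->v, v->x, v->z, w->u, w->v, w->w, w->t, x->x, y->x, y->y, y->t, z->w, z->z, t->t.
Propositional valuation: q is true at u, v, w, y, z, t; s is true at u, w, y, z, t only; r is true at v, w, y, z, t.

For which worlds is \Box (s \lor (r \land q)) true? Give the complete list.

Let φ = \Box (s \lor (r \land q)). Evaluate φ at each world:
  u (successors {u, w, y}): φ is true.
  v (successors {v, x, z}): φ is false.
  w (successors {u, v, w, t}): φ is true.
  x (successors {x}): φ is false.
  y (successors {x, y, t}): φ is false.
  z (successors {w, z}): φ is true.
  t (successors {t}): φ is true.
For instance, at u:
  At u: \Box (s \lor (r \land q)) requires s \lor (r \land q) at every successor {u, w, y}.
    At u: s \lor (r \land q) is true.
    At w: s \lor (r \land q) is true.
    At y: s \lor (r \land q) is true.
  So \Box (s \lor (r \land q)) is true at u.
Satisfying worlds: {u, w, z, t}

u, w, z, t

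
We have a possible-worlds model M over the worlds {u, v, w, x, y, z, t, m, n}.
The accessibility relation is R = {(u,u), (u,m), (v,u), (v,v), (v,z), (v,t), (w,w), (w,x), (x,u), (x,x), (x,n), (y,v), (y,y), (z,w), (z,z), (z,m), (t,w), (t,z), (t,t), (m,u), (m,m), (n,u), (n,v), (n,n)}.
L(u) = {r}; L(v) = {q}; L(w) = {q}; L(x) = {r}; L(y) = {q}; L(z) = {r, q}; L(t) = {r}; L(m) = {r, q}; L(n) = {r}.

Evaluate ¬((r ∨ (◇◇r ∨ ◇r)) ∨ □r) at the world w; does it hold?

No

At w: (r ∨ (◇◇r ∨ ◇r)) ∨ □r is true, so ¬((r ∨ (◇◇r ∨ ◇r)) ∨ □r) is false.
  At w: r ∨ (◇◇r ∨ ◇r) is true, □r is false, so (r ∨ (◇◇r ∨ ◇r)) ∨ □r is true.
    At w: r is false, ◇◇r ∨ ◇r is true, so r ∨ (◇◇r ∨ ◇r) is true.
      At w: ◇◇r is true, ◇r is true, so ◇◇r ∨ ◇r is true.
    At w: □r requires r at every successor {w, x}.
      r fails at w, so □r is false at w.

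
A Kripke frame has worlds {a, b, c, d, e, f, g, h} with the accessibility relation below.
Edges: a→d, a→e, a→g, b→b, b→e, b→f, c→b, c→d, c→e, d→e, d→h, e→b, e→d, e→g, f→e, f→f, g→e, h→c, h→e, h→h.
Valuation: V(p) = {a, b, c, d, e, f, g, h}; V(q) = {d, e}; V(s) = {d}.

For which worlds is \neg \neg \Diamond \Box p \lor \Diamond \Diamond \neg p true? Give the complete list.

Recall that \Box ψ holds at a world iff ψ holds at every accessible world, and \Diamond ψ holds iff ψ holds at some accessible world.
Let φ = \neg \neg \Diamond \Box p \lor \Diamond \Diamond \neg p. Evaluate φ at each world:
  a (successors {d, e, g}): φ is true.
  b (successors {b, e, f}): φ is true.
  c (successors {b, d, e}): φ is true.
  d (successors {e, h}): φ is true.
  e (successors {b, d, g}): φ is true.
  f (successors {e, f}): φ is true.
  g (successors {e}): φ is true.
  h (successors {c, e, h}): φ is true.
For instance, at d:
  At d: \neg \neg \Diamond \Box p is true, \Diamond \Diamond \neg p is false, so \neg \neg \Diamond \Box p \lor \Diamond \Diamond \neg p is true.
    At d: \neg \Diamond \Box p is false, so \neg \neg \Diamond \Box p is true.
      At d: \Diamond \Box p is true, so \neg \Diamond \Box p is false.
    At d: \Diamond \Diamond \neg p requires \Diamond \neg p at some successor in {e, h}.
      At e: \Diamond \neg p is false.
      At h: \Diamond \neg p is false.
    So \Diamond \Diamond \neg p is false at d.
Satisfying worlds: {a, b, c, d, e, f, g, h}

a, b, c, d, e, f, g, h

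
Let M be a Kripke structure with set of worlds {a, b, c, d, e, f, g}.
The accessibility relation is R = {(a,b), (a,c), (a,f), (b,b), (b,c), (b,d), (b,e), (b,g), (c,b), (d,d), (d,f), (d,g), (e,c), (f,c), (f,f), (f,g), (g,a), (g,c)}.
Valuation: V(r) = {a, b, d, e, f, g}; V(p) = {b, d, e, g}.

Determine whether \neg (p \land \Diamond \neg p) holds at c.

Yes

At c: p \land \Diamond \neg p is false, so \neg (p \land \Diamond \neg p) is true.
  At c: p is false, \Diamond \neg p is false, so p \land \Diamond \neg p is false.
    At c: \Diamond \neg p requires \neg p at some successor in {b}.
      At b: \neg p is false.
    So \Diamond \neg p is false at c.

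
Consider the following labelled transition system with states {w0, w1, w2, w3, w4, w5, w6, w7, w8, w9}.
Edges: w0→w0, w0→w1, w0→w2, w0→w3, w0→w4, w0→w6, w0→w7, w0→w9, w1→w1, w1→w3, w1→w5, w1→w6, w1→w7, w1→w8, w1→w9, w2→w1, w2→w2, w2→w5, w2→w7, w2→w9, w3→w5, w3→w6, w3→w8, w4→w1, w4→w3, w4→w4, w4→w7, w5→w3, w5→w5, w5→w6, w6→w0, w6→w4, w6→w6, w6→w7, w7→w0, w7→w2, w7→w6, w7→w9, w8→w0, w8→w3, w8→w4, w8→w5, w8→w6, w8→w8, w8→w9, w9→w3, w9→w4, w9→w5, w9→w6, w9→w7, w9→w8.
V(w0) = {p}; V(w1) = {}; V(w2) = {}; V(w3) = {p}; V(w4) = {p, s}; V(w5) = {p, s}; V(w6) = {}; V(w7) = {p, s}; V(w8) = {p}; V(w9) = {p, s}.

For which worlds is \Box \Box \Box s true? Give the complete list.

Let φ = \Box \Box \Box s. Evaluate φ at each world:
  w0 (successors {w0, w1, w2, w3, w4, w6, w7, w9}): φ is false.
  w1 (successors {w1, w3, w5, w6, w7, w8, w9}): φ is false.
  w2 (successors {w1, w2, w5, w7, w9}): φ is false.
  w3 (successors {w5, w6, w8}): φ is false.
  w4 (successors {w1, w3, w4, w7}): φ is false.
  w5 (successors {w3, w5, w6}): φ is false.
  w6 (successors {w0, w4, w6, w7}): φ is false.
  w7 (successors {w0, w2, w6, w9}): φ is false.
  w8 (successors {w0, w3, w4, w5, w6, w8, w9}): φ is false.
  w9 (successors {w3, w4, w5, w6, w7, w8}): φ is false.
For instance, at w2:
  At w2: \Box \Box \Box s requires \Box \Box s at every successor {w1, w2, w5, w7, w9}.
    \Box \Box s fails at w1, so \Box \Box \Box s is false at w2.
      At w1: \Box \Box s requires \Box s at every successor {w1, w3, w5, w6, w7, w8, w9}.
        \Box s fails at w1, so \Box \Box s is false at w1.
Satisfying worlds: none.

none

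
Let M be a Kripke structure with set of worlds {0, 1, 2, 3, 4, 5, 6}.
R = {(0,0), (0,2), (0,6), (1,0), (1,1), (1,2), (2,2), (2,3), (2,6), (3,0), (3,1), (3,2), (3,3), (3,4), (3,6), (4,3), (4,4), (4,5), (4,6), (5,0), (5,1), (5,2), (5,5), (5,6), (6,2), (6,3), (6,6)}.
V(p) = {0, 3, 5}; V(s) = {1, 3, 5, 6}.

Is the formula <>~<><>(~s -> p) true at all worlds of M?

Let φ = <>~<><>(~s -> p). Evaluate φ at each world:
  0 (successors {0, 2, 6}): φ is false.
  1 (successors {0, 1, 2}): φ is false.
  2 (successors {2, 3, 6}): φ is false.
  3 (successors {0, 1, 2, 3, 4, 6}): φ is false.
  4 (successors {3, 4, 5, 6}): φ is false.
  5 (successors {0, 1, 2, 5, 6}): φ is false.
  6 (successors {2, 3, 6}): φ is false.
Detail at 0 (counterexample):
  At 0: <>~<><>(~s -> p) requires ~<><>(~s -> p) at some successor in {0, 2, 6}.
    At 0: ~<><>(~s -> p) is false.
    At 2: ~<><>(~s -> p) is false.
    At 6: ~<><>(~s -> p) is false.
  So <>~<><>(~s -> p) is false at 0.

No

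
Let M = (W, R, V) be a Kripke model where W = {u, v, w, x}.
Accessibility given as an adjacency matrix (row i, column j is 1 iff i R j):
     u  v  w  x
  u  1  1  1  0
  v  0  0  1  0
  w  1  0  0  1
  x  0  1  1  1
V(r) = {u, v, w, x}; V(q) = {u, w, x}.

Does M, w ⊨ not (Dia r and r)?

No

At w: Dia r and r is true, so not (Dia r and r) is false.
  At w: Dia r is true, r is true, so Dia r and r is true.
    At w: Dia r requires r at some successor in {u, x}.
      r holds at u, so Dia r is true at w.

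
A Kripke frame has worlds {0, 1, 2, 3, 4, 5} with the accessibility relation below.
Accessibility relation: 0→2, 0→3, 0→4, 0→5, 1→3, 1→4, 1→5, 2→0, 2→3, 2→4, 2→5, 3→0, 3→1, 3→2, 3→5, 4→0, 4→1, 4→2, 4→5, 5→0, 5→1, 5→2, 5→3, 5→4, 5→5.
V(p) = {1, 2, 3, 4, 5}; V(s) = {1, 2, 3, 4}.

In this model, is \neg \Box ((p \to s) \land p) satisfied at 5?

At 5: \Box ((p \to s) \land p) is false, so \neg \Box ((p \to s) \land p) is true.
  At 5: \Box ((p \to s) \land p) requires (p \to s) \land p at every successor {0, 1, 2, 3, 4, 5}.
    (p \to s) \land p fails at 0, so \Box ((p \to s) \land p) is false at 5.

Yes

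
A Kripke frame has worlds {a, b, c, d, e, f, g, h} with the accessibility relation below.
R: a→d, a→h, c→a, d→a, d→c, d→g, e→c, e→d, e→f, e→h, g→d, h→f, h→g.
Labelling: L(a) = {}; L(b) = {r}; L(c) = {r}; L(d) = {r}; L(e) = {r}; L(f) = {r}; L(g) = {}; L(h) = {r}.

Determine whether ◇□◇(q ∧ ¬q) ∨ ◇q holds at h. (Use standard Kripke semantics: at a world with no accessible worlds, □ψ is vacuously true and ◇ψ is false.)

Recall that □ψ holds at a world iff ψ holds at every accessible world, and ◇ψ holds iff ψ holds at some accessible world.
At h: ◇□◇(q ∧ ¬q) is true, ◇q is false, so ◇□◇(q ∧ ¬q) ∨ ◇q is true.
  At h: ◇□◇(q ∧ ¬q) requires □◇(q ∧ ¬q) at some successor in {f, g}.
    □◇(q ∧ ¬q) holds at f, so ◇□◇(q ∧ ¬q) is true at h.
      At f: no accessible worlds, so □◇(q ∧ ¬q) holds vacuously.
  At h: ◇q requires q at some successor in {f, g}.
    At f: q is false.
    At g: q is false.
  So ◇q is false at h.

Yes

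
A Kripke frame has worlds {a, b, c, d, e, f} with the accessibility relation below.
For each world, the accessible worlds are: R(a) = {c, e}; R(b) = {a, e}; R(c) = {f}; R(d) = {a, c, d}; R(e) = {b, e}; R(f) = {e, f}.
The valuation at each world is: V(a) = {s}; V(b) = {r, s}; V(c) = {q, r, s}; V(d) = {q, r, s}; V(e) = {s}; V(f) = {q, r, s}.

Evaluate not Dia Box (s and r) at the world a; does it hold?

Recall that Box ψ holds at a world iff ψ holds at every accessible world, and Dia ψ holds iff ψ holds at some accessible world.
At a: Dia Box (s and r) is true, so not Dia Box (s and r) is false.
  At a: Dia Box (s and r) requires Box (s and r) at some successor in {c, e}.
    Box (s and r) holds at c, so Dia Box (s and r) is true at a.
      At c: Box (s and r) requires s and r at every successor {f}.
        At f: s and r is true.
      So Box (s and r) is true at c.

No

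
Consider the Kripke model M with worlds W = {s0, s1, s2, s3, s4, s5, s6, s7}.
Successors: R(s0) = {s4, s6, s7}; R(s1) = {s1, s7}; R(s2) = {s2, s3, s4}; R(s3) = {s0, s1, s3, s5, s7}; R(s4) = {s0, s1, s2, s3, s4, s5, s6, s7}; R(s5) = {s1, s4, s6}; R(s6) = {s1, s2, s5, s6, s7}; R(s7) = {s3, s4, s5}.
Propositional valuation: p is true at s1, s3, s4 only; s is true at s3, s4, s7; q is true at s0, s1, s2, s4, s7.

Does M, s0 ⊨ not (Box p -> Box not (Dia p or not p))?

No

At s0: Box p -> Box not (Dia p or not p) is true, so not (Box p -> Box not (Dia p or not p)) is false.
  At s0: Box p is false, Box not (Dia p or not p) is false, so Box p -> Box not (Dia p or not p) is true.
    At s0: Box p requires p at every successor {s4, s6, s7}.
      p fails at s6, so Box p is false at s0.
    At s0: Box not (Dia p or not p) requires not (Dia p or not p) at every successor {s4, s6, s7}.
      not (Dia p or not p) fails at s4, so Box not (Dia p or not p) is false at s0.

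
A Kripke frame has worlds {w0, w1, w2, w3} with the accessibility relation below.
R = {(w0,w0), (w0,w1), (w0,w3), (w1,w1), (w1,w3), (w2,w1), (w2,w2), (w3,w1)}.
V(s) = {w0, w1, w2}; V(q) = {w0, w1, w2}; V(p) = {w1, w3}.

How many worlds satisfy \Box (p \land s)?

Let φ = \Box (p \land s). Evaluate φ at each world:
  w0 (successors {w0, w1, w3}): φ is false.
  w1 (successors {w1, w3}): φ is false.
  w2 (successors {w1, w2}): φ is false.
  w3 (successors {w1}): φ is true.
For instance, at w2:
  At w2: \Box (p \land s) requires p \land s at every successor {w1, w2}.
    p \land s fails at w2, so \Box (p \land s) is false at w2.
Satisfying worlds: {w3}

1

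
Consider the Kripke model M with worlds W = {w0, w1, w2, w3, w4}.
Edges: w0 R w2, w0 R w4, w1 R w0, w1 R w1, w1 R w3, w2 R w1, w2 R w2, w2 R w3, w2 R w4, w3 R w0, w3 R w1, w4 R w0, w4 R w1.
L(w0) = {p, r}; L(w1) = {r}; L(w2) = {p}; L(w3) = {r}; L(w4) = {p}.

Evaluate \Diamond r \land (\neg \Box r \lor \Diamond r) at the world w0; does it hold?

At w0: \Diamond r is false, \neg \Box r \lor \Diamond r is true, so \Diamond r \land (\neg \Box r \lor \Diamond r) is false.
  At w0: \Diamond r requires r at some successor in {w2, w4}.
    At w2: r is false.
    At w4: r is false.
  So \Diamond r is false at w0.
  At w0: \neg \Box r is true, \Diamond r is false, so \neg \Box r \lor \Diamond r is true.
    At w0: \Box r is false, so \neg \Box r is true.
      At w0: \Box r requires r at every successor {w2, w4}.
        r fails at w2, so \Box r is false at w0.
    At w0: \Diamond r requires r at some successor in {w2, w4}.
      At w2: r is false.
      At w4: r is false.
    So \Diamond r is false at w0.

No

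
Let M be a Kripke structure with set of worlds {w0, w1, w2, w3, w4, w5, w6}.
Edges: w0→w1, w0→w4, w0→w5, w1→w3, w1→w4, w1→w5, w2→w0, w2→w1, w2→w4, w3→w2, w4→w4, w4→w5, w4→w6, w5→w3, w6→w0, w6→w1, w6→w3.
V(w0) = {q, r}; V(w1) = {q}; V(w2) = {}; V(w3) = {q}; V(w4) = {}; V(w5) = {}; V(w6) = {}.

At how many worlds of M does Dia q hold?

Let φ = Dia q. Evaluate φ at each world:
  w0 (successors {w1, w4, w5}): φ is true.
  w1 (successors {w3, w4, w5}): φ is true.
  w2 (successors {w0, w1, w4}): φ is true.
  w3 (successors {w2}): φ is false.
  w4 (successors {w4, w5, w6}): φ is false.
  w5 (successors {w3}): φ is true.
  w6 (successors {w0, w1, w3}): φ is true.
For instance, at w1:
  At w1: Dia q requires q at some successor in {w3, w4, w5}.
    q holds at w3, so Dia q is true at w1.
Satisfying worlds: {w0, w1, w2, w5, w6}

5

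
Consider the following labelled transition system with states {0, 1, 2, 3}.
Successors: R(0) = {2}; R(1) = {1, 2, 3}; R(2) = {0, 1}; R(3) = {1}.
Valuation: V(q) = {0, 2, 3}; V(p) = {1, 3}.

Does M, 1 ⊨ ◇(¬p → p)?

Yes

At 1: ◇(¬p → p) requires ¬p → p at some successor in {1, 2, 3}.
  ¬p → p holds at 1, so ◇(¬p → p) is true at 1.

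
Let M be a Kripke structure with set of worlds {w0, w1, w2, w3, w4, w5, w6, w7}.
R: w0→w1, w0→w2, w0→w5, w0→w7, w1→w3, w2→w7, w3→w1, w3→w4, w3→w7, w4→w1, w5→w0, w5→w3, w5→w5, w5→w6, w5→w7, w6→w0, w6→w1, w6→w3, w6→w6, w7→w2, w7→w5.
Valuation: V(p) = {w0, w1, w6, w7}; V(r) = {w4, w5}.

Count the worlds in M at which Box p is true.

2

Recall that Box ψ holds at a world iff ψ holds at every accessible world, and Dia ψ holds iff ψ holds at some accessible world.
Let φ = Box p. Evaluate φ at each world:
  w0 (successors {w1, w2, w5, w7}): φ is false.
  w1 (successors {w3}): φ is false.
  w2 (successors {w7}): φ is true.
  w3 (successors {w1, w4, w7}): φ is false.
  w4 (successors {w1}): φ is true.
  w5 (successors {w0, w3, w5, w6, w7}): φ is false.
  w6 (successors {w0, w1, w3, w6}): φ is false.
  w7 (successors {w2, w5}): φ is false.
For instance, at w2:
  At w2: Box p requires p at every successor {w7}.
    At w7: p is true.
  So Box p is true at w2.
Satisfying worlds: {w2, w4}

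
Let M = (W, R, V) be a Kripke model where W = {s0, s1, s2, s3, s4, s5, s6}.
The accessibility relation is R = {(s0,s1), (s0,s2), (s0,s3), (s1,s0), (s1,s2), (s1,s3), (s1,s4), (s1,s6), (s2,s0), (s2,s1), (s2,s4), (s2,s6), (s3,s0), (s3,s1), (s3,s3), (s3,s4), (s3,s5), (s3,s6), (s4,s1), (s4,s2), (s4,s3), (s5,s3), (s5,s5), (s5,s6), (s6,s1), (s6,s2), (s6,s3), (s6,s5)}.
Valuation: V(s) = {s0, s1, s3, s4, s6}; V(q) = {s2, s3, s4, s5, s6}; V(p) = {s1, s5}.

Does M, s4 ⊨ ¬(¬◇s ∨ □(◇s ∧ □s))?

Recall that □ψ holds at a world iff ψ holds at every accessible world, and ◇ψ holds iff ψ holds at some accessible world.
At s4: ¬◇s ∨ □(◇s ∧ □s) is false, so ¬(¬◇s ∨ □(◇s ∧ □s)) is true.
  At s4: ¬◇s is false, □(◇s ∧ □s) is false, so ¬◇s ∨ □(◇s ∧ □s) is false.
    At s4: ◇s is true, so ¬◇s is false.
      At s4: ◇s requires s at some successor in {s1, s2, s3}.
        s holds at s1, so ◇s is true at s4.
    At s4: □(◇s ∧ □s) requires ◇s ∧ □s at every successor {s1, s2, s3}.
      ◇s ∧ □s fails at s1, so □(◇s ∧ □s) is false at s4.

Yes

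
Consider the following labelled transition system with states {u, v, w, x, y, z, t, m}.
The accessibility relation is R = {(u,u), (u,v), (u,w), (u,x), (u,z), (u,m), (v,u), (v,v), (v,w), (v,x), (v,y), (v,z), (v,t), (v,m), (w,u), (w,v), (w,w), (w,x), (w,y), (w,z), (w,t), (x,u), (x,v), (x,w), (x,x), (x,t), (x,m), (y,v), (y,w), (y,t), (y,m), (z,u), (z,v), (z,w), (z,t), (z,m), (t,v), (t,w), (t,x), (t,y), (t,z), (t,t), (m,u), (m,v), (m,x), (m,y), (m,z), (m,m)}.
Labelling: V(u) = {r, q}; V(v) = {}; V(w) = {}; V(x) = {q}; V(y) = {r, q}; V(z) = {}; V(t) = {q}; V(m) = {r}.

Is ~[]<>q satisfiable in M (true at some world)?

Let φ = ~[]<>q. Evaluate φ at each world:
  u (successors {u, v, w, x, z, m}): φ is false.
  v (successors {u, v, w, x, y, z, t, m}): φ is false.
  w (successors {u, v, w, x, y, z, t}): φ is false.
  x (successors {u, v, w, x, t, m}): φ is false.
  y (successors {v, w, t, m}): φ is false.
  z (successors {u, v, w, t, m}): φ is false.
  t (successors {v, w, x, y, z, t}): φ is false.
  m (successors {u, v, x, y, z, m}): φ is false.
For instance, at v:
  At v: []<>q is true, so ~[]<>q is false.
    At v: []<>q requires <>q at every successor {u, v, w, x, y, z, t, m}.
      At u: <>q is true.
      At v: <>q is true.
      At w: <>q is true.
      At x: <>q is true.
      At y: <>q is true.
      At z: <>q is true.
      At t: <>q is true.
      At m: <>q is true.
    So []<>q is true at v.

No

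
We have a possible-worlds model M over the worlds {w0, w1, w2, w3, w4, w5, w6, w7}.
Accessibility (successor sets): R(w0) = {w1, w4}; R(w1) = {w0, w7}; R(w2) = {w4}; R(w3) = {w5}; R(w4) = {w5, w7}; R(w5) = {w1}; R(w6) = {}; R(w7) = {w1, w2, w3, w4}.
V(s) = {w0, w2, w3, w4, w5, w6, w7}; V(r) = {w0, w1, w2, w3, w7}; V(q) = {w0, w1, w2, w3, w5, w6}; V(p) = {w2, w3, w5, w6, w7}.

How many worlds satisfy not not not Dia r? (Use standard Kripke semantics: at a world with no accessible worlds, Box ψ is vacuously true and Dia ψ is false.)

3

Let φ = not not not Dia r. Evaluate φ at each world:
  w0 (successors {w1, w4}): φ is false.
  w1 (successors {w0, w7}): φ is false.
  w2 (successors {w4}): φ is true.
  w3 (successors {w5}): φ is true.
  w4 (successors {w5, w7}): φ is false.
  w5 (successors {w1}): φ is false.
  w6 (successors ∅): φ is true.
  w7 (successors {w1, w2, w3, w4}): φ is false.
For instance, at w7:
  At w7: not not Dia r is true, so not not not Dia r is false.
    At w7: not Dia r is false, so not not Dia r is true.
      At w7: Dia r is true, so not Dia r is false.
Satisfying worlds: {w2, w3, w6}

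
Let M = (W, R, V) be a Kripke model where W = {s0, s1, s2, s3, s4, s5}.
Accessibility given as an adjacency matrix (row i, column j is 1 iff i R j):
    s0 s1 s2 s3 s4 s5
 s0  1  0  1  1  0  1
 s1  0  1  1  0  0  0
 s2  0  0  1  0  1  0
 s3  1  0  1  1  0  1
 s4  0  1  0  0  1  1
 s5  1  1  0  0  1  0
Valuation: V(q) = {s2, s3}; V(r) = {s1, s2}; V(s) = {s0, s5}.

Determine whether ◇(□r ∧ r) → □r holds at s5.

Recall that □ψ holds at a world iff ψ holds at every accessible world, and ◇ψ holds iff ψ holds at some accessible world.
At s5: ◇(□r ∧ r) is true, □r is false, so ◇(□r ∧ r) → □r is false.
  At s5: ◇(□r ∧ r) requires □r ∧ r at some successor in {s0, s1, s4}.
    □r ∧ r holds at s1, so ◇(□r ∧ r) is true at s5.
      At s1: □r is true, r is true, so □r ∧ r is true.
  At s5: □r requires r at every successor {s0, s1, s4}.
    r fails at s0, so □r is false at s5.

No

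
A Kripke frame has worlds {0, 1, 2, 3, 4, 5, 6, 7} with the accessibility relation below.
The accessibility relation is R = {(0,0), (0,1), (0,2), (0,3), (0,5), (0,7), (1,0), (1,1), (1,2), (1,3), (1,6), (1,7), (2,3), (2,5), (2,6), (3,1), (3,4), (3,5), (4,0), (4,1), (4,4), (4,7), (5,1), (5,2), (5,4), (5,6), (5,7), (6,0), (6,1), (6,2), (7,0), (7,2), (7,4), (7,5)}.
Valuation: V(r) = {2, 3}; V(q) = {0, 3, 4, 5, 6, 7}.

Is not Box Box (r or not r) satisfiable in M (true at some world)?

Let φ = not Box Box (r or not r). Evaluate φ at each world:
  0 (successors {0, 1, 2, 3, 5, 7}): φ is false.
  1 (successors {0, 1, 2, 3, 6, 7}): φ is false.
  2 (successors {3, 5, 6}): φ is false.
  3 (successors {1, 4, 5}): φ is false.
  4 (successors {0, 1, 4, 7}): φ is false.
  5 (successors {1, 2, 4, 6, 7}): φ is false.
  6 (successors {0, 1, 2}): φ is false.
  7 (successors {0, 2, 4, 5}): φ is false.
For instance, at 2:
  At 2: Box Box (r or not r) is true, so not Box Box (r or not r) is false.
    At 2: Box Box (r or not r) requires Box (r or not r) at every successor {3, 5, 6}.
      At 3: Box (r or not r) is true.
      At 5: Box (r or not r) is true.
      At 6: Box (r or not r) is true.
    So Box Box (r or not r) is true at 2.

No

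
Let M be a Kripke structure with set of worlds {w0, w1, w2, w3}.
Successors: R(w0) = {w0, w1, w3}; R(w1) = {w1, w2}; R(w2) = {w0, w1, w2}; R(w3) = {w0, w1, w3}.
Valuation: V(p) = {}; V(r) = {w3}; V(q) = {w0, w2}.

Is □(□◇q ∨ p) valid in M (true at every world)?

Let φ = □(□◇q ∨ p). Evaluate φ at each world:
  w0 (successors {w0, w1, w3}): φ is true.
  w1 (successors {w1, w2}): φ is true.
  w2 (successors {w0, w1, w2}): φ is true.
  w3 (successors {w0, w1, w3}): φ is true.
For instance, at w3:
  At w3: □(□◇q ∨ p) requires □◇q ∨ p at every successor {w0, w1, w3}.
      At w0: □◇q is true, p is false, so □◇q ∨ p is true.
      At w1: □◇q is true, p is false, so □◇q ∨ p is true.
      At w3: □◇q is true, p is false, so □◇q ∨ p is true.
  So □(□◇q ∨ p) is true at w3.

Yes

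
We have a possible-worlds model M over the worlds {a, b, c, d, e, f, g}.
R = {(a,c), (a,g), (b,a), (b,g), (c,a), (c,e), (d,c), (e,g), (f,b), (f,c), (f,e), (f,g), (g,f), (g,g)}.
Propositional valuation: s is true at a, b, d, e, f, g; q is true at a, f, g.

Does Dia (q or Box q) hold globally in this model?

Let φ = Dia (q or Box q). Evaluate φ at each world:
  a (successors {c, g}): φ is true.
  b (successors {a, g}): φ is true.
  c (successors {a, e}): φ is true.
  d (successors {c}): φ is false.
  e (successors {g}): φ is true.
  f (successors {b, c, e, g}): φ is true.
  g (successors {f, g}): φ is true.
Detail at d (counterexample):
  At d: Dia (q or Box q) requires q or Box q at some successor in {c}.
    At c: q or Box q is false.
  So Dia (q or Box q) is false at d.

No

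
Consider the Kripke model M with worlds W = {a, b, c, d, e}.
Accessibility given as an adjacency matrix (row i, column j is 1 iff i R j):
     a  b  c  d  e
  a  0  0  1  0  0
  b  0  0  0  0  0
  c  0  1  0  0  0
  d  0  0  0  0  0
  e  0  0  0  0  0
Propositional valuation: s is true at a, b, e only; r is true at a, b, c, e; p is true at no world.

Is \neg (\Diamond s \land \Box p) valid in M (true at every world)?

Yes

Let φ = \neg (\Diamond s \land \Box p). Evaluate φ at each world:
  a (successors {c}): φ is true.
  b (successors ∅): φ is true.
  c (successors {b}): φ is true.
  d (successors ∅): φ is true.
  e (successors ∅): φ is true.
For instance, at c:
  At c: \Diamond s \land \Box p is false, so \neg (\Diamond s \land \Box p) is true.
    At c: \Diamond s is true, \Box p is false, so \Diamond s \land \Box p is false.
      At c: \Diamond s requires s at some successor in {b}.
        s holds at b, so \Diamond s is true at c.
      At c: \Box p requires p at every successor {b}.
        p fails at b, so \Box p is false at c.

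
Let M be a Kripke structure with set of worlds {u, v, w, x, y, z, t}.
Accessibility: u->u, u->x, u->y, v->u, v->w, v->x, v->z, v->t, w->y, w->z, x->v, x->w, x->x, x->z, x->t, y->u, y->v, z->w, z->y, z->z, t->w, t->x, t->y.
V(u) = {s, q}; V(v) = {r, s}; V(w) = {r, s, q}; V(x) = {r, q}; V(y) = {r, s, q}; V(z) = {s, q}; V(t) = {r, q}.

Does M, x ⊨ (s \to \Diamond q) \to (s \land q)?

No

Recall that \Diamond ψ holds at a world iff ψ holds at some accessible world.
At x: s \to \Diamond q is true, s \land q is false, so (s \to \Diamond q) \to (s \land q) is false.
  At x: s is false, \Diamond q is true, so s \to \Diamond q is true.
    At x: \Diamond q requires q at some successor in {v, w, x, z, t}.
      q holds at w, so \Diamond q is true at x.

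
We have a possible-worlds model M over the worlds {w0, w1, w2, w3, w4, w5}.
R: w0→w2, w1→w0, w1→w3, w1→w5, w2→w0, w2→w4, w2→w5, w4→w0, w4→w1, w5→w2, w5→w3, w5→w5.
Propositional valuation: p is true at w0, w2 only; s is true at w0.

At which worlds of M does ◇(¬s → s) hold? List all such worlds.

Let φ = ◇(¬s → s). Evaluate φ at each world:
  w0 (successors {w2}): φ is false.
  w1 (successors {w0, w3, w5}): φ is true.
  w2 (successors {w0, w4, w5}): φ is true.
  w3 (successors ∅): φ is false.
  w4 (successors {w0, w1}): φ is true.
  w5 (successors {w2, w3, w5}): φ is false.
For instance, at w2:
  At w2: ◇(¬s → s) requires ¬s → s at some successor in {w0, w4, w5}.
    ¬s → s holds at w0, so ◇(¬s → s) is true at w2.
Satisfying worlds: {w1, w2, w4}

w1, w2, w4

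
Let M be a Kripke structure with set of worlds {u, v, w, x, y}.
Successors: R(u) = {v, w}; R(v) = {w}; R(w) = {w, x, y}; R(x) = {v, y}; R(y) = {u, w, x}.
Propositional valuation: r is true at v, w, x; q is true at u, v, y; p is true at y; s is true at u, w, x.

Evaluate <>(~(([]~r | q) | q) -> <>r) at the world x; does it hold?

Yes

At x: <>(~(([]~r | q) | q) -> <>r) requires ~(([]~r | q) | q) -> <>r at some successor in {v, y}.
  ~(([]~r | q) | q) -> <>r holds at v, so <>(~(([]~r | q) | q) -> <>r) is true at x.
    At v: ~(([]~r | q) | q) is false, <>r is true, so ~(([]~r | q) | q) -> <>r is true.
      At v: ([]~r | q) | q is true, so ~(([]~r | q) | q) is false.
      At v: <>r requires r at some successor in {w}.
        r holds at w, so <>r is true at v.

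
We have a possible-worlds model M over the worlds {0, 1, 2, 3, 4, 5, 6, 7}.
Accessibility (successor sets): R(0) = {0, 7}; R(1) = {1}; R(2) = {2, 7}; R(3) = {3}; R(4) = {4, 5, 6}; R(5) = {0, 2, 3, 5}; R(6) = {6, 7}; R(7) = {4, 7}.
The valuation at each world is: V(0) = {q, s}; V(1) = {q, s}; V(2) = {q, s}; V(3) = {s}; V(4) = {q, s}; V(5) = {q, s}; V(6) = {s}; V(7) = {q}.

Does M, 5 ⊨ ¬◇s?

At 5: ◇s is true, so ¬◇s is false.
  At 5: ◇s requires s at some successor in {0, 2, 3, 5}.
    s holds at 0, so ◇s is true at 5.

No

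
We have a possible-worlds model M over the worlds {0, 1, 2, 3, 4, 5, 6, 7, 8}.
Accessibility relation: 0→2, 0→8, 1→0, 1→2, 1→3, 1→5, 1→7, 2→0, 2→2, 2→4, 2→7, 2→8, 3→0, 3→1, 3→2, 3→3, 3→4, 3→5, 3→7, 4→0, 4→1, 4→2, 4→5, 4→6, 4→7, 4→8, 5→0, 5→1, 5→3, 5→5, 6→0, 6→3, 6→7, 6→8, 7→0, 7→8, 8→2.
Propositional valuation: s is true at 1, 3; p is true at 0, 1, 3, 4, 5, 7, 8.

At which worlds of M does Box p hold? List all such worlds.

5, 6, 7

Recall that Box ψ holds at a world iff ψ holds at every accessible world, and Dia ψ holds iff ψ holds at some accessible world.
Let φ = Box p. Evaluate φ at each world:
  0 (successors {2, 8}): φ is false.
  1 (successors {0, 2, 3, 5, 7}): φ is false.
  2 (successors {0, 2, 4, 7, 8}): φ is false.
  3 (successors {0, 1, 2, 3, 4, 5, 7}): φ is false.
  4 (successors {0, 1, 2, 5, 6, 7, 8}): φ is false.
  5 (successors {0, 1, 3, 5}): φ is true.
  6 (successors {0, 3, 7, 8}): φ is true.
  7 (successors {0, 8}): φ is true.
  8 (successors {2}): φ is false.
For instance, at 6:
  At 6: Box p requires p at every successor {0, 3, 7, 8}.
    At 0: p is true.
    At 3: p is true.
    At 7: p is true.
    At 8: p is true.
  So Box p is true at 6.
Satisfying worlds: {5, 6, 7}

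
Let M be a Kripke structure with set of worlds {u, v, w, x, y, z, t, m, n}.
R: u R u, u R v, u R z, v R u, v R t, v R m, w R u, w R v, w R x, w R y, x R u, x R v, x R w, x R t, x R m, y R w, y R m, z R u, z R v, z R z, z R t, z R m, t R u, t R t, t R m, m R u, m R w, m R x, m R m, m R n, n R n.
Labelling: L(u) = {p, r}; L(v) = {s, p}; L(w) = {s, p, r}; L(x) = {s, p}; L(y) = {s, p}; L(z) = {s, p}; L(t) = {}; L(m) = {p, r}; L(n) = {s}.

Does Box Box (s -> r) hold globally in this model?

No

Let φ = Box Box (s -> r). Evaluate φ at each world:
  u (successors {u, v, z}): φ is false.
  v (successors {u, t, m}): φ is false.
  w (successors {u, v, x, y}): φ is false.
  x (successors {u, v, w, t, m}): φ is false.
  y (successors {w, m}): φ is false.
  z (successors {u, v, z, t, m}): φ is false.
  t (successors {u, t, m}): φ is false.
  m (successors {u, w, x, m, n}): φ is false.
  n (successors {n}): φ is false.
Detail at u (counterexample):
  At u: Box Box (s -> r) requires Box (s -> r) at every successor {u, v, z}.
    Box (s -> r) fails at u, so Box Box (s -> r) is false at u.
      At u: Box (s -> r) requires s -> r at every successor {u, v, z}.
        s -> r fails at v, so Box (s -> r) is false at u.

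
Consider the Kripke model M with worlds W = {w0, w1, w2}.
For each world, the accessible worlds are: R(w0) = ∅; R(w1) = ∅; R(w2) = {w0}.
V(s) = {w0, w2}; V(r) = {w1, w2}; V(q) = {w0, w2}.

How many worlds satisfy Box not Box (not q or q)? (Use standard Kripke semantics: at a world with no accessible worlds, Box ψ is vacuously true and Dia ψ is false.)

2

Let φ = Box not Box (not q or q). Evaluate φ at each world:
  w0 (successors ∅): φ is true.
  w1 (successors ∅): φ is true.
  w2 (successors {w0}): φ is false.
For instance, at w2:
  At w2: Box not Box (not q or q) requires not Box (not q or q) at every successor {w0}.
    not Box (not q or q) fails at w0, so Box not Box (not q or q) is false at w2.
      At w0: Box (not q or q) is true, so not Box (not q or q) is false.
Satisfying worlds: {w0, w1}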